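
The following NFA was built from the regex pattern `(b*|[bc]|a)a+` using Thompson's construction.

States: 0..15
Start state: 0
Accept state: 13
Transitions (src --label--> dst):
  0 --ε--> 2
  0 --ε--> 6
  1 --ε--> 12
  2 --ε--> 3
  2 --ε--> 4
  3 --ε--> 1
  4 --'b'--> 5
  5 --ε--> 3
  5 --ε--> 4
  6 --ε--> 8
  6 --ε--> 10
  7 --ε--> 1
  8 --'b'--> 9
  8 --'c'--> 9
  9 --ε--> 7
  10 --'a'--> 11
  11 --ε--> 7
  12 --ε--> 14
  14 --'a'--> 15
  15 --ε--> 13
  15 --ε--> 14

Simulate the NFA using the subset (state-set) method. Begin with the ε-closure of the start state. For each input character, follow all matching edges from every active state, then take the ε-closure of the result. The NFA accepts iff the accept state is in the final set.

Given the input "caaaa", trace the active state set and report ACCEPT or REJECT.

Answer: ACCEPT

Trace:
start: ε-closure({0}) = {0,1,2,3,4,6,8,10,12,14}
'c' @ 1: {1,7,9,12,14}
'a' @ 2: {13,14,15}  (accept∈set)
'a' @ 3: {13,14,15}  (accept∈set)
'a' @ 4: {13,14,15}  (accept∈set)
'a' @ 5: {13,14,15}  (accept∈set)
after full input: {13,14,15}  (accept=13 in)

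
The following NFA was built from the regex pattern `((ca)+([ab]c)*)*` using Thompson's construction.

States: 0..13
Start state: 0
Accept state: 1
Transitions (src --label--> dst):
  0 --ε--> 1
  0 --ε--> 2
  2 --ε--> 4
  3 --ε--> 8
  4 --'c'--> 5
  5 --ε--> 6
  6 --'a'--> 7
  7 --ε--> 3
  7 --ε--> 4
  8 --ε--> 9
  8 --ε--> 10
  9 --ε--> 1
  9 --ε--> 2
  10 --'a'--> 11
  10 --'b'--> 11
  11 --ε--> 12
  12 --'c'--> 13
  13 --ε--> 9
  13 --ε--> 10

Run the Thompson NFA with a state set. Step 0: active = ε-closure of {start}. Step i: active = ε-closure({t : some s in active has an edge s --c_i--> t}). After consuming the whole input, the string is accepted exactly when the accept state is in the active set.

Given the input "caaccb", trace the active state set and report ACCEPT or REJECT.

start: ε-closure({0}) = {0,1,2,4}
'c' @ 1: {5,6}
'a' @ 2: {1,2,3,4,7,8,9,10}  [accepting]
'a' @ 3: {11,12}
'c' @ 4: {1,2,4,9,10,13}  [accepting]
'c' @ 5: {5,6}
'b' @ 6: {}  — state set empty
end set {} — state 1 not in

Answer: REJECT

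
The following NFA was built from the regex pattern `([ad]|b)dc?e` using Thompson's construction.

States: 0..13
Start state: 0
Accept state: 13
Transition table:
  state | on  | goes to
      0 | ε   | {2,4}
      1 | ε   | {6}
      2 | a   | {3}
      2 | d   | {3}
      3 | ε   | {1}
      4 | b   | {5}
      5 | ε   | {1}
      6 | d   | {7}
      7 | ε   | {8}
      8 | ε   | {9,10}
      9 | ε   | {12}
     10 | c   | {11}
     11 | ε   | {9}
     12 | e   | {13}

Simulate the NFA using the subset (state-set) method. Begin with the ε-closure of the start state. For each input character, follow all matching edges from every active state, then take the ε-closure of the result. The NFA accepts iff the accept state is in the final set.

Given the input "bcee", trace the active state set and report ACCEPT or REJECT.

Answer: REJECT

Derivation:
start: ε-closure({0}) = {0,2,4}
'b' @ 1: {1,5,6}
'c' @ 2: {}  — state set empty
rest 'ee' ignored (set empty)
final: {}; accept 13 not in set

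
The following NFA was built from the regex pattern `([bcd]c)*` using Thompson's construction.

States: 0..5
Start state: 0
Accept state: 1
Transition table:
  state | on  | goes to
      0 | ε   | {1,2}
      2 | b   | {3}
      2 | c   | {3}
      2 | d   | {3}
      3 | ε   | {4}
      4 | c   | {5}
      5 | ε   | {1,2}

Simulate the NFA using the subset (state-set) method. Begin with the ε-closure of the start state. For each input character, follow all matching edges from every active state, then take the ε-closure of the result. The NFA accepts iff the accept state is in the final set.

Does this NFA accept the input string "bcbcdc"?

S₀ = ε-closure({0}) = {0,1,2}
'b' @ 1: {3,4}
'c' @ 2: {1,2,5}  (accept∈set)
'b' @ 3: {3,4}
'c' @ 4: {1,2,5}  (accept∈set)
'd' @ 5: {3,4}
'c' @ 6: {1,2,5}  (accept∈set)
final: {1,2,5}; accept 1 in set

Answer: ACCEPT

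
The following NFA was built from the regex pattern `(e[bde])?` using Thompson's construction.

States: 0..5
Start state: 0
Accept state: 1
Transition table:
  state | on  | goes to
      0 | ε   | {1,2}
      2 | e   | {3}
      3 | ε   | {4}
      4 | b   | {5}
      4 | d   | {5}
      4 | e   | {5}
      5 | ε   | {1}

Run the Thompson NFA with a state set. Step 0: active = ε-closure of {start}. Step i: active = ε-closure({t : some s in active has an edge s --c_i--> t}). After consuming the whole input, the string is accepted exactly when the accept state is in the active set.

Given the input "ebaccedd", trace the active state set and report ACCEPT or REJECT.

Answer: REJECT

Derivation:
S₀ = ε-closure({0}) = {0,1,2}
'e' @ 1: {3,4}
'b' @ 2: {1,5}  ✓accept
'a' @ 3: {}  — no active states
rest 'ccedd' ignored (set empty)
final: {}; accept 1 not in set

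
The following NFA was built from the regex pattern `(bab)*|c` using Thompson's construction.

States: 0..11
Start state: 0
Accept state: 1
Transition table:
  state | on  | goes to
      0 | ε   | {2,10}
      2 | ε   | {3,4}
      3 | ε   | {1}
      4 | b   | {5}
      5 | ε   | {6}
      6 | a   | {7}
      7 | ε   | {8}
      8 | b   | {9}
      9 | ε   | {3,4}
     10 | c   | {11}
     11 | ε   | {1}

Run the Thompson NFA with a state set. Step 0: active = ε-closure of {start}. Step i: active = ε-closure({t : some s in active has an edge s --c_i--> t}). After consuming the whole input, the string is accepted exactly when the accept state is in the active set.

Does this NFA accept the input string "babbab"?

Answer: ACCEPT

Derivation:
initial (ε-close {0}): {0,1,2,3,4,10}
'b' @ 1: {5,6}
'a' @ 2: {7,8}
'b' @ 3: {1,3,4,9}  [accepting]
'b' @ 4: {5,6}
'a' @ 5: {7,8}
'b' @ 6: {1,3,4,9}  [accepting]
after full input: {1,3,4,9}  (accept=1 in)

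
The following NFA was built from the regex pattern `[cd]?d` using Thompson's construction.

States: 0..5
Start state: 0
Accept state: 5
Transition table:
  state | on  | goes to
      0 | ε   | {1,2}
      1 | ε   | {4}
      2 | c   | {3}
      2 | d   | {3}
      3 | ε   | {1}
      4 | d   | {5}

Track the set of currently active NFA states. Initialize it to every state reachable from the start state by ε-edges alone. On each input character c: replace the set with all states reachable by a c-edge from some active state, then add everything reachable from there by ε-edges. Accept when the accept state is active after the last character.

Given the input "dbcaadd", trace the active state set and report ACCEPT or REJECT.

initial (ε-close {0}): {0,1,2,4}
'd' @ 1: {1,3,4,5}  ✓accept
'b' @ 2: {}  — state set empty
rest 'caadd' ignored (set empty)
final: {}; accept 5 not in set

Answer: REJECT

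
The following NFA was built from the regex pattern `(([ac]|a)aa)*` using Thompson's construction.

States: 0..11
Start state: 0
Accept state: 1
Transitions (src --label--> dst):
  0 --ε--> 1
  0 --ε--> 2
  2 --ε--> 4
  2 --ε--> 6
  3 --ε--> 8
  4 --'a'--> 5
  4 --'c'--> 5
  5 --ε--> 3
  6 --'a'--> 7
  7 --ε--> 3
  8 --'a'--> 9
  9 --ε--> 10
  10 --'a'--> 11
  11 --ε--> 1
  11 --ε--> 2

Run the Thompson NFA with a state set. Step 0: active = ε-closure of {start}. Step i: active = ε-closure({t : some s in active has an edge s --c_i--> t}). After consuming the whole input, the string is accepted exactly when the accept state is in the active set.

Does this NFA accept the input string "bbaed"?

start: ε-closure({0}) = {0,1,2,4,6}
'b' @ 1: {}  — state set empty
rest 'baed' ignored (set empty)
end set {} — state 1 not in

Answer: REJECT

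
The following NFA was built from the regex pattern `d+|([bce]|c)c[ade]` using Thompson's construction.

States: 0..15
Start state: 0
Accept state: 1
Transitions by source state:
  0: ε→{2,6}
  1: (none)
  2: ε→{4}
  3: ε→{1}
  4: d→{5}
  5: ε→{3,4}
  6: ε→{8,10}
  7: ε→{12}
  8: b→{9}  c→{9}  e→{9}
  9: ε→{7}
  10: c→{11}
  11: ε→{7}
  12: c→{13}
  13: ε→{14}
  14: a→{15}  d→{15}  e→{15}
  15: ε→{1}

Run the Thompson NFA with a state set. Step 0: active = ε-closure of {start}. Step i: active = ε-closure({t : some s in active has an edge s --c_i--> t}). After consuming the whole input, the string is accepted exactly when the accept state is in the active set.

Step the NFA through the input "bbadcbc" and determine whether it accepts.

Answer: REJECT

Trace:
initial (ε-close {0}): {0,2,4,6,8,10}
'b' @ 1: {7,9,12}
'b' @ 2: {}  — state set empty
rest 'adcbc' ignored (set empty)
final: {}; accept 1 not in set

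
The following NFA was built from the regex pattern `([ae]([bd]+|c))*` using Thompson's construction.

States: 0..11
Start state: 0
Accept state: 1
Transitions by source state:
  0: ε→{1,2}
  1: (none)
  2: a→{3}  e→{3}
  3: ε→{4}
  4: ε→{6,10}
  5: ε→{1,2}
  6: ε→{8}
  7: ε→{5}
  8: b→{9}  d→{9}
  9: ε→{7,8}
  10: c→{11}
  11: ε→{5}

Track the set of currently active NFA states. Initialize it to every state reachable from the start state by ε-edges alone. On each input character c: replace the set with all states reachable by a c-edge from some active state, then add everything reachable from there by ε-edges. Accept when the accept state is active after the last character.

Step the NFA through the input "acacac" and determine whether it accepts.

start: ε-closure({0}) = {0,1,2}
'a' @ 1: {3,4,6,8,10}
'c' @ 2: {1,2,5,11}  ✓accept
'a' @ 3: {3,4,6,8,10}
'c' @ 4: {1,2,5,11}  ✓accept
'a' @ 5: {3,4,6,8,10}
'c' @ 6: {1,2,5,11}  ✓accept
final: {1,2,5,11}; accept 1 in set

Answer: ACCEPT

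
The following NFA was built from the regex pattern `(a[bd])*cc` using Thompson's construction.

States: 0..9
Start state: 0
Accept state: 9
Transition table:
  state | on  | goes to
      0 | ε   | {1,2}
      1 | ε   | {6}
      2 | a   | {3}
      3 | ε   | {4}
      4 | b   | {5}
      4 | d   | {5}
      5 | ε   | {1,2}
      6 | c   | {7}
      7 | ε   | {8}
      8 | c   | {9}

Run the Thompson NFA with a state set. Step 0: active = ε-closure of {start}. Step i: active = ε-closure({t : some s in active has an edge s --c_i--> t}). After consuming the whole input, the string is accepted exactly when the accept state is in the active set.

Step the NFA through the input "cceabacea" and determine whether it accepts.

S₀ = ε-closure({0}) = {0,1,2,6}
'c' @ 1: {7,8}
'c' @ 2: {9}  ✓accept
'e' @ 3: {}  — no active states
rest 'abacea' ignored (set empty)
after full input: {}  (accept=9 not in)

Answer: REJECT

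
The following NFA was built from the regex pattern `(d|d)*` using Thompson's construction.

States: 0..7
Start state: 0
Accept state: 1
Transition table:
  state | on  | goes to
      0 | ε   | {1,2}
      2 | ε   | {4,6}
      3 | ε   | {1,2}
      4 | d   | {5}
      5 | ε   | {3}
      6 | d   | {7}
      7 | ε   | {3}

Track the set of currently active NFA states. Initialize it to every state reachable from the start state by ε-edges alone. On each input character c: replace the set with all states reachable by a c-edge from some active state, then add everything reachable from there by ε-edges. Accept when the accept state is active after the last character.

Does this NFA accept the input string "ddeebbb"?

Answer: REJECT

Steps:
initial (ε-close {0}): {0,1,2,4,6}
'd' @ 1: {1,2,3,4,5,6,7}  ✓accept
'd' @ 2: {1,2,3,4,5,6,7}  ✓accept
'e' @ 3: {}  — state set empty
rest 'ebbb' ignored (set empty)
final: {}; accept 1 not in set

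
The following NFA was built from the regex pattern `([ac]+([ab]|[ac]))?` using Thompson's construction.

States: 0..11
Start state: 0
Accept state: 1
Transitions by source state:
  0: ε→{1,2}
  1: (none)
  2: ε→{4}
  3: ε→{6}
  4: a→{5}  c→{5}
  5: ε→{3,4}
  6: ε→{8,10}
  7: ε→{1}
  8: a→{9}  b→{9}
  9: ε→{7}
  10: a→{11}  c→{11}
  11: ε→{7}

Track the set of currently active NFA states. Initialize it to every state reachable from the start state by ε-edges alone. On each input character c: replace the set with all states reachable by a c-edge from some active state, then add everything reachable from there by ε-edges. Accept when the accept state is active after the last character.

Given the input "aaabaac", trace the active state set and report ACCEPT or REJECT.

Answer: REJECT

Trace:
start: ε-closure({0}) = {0,1,2,4}
'a' @ 1: {3,4,5,6,8,10}
'a' @ 2: {1,3,4,5,6,7,8,9,10,11}  (accept∈set)
'a' @ 3: {1,3,4,5,6,7,8,9,10,11}  (accept∈set)
'b' @ 4: {1,7,9}  (accept∈set)
'a' @ 5: {}  — no active states
rest 'ac' ignored (set empty)
after full input: {}  (accept=1 not in)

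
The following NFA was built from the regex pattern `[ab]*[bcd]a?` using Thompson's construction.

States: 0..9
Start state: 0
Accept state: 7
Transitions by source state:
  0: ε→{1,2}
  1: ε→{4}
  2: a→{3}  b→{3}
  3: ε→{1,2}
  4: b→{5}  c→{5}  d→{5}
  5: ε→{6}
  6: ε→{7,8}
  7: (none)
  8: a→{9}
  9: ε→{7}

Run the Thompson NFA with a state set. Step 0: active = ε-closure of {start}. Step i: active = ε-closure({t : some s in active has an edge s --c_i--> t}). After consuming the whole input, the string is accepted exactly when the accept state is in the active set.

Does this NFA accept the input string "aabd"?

Answer: ACCEPT

Derivation:
initial (ε-close {0}): {0,1,2,4}
'a' @ 1: {1,2,3,4}
'a' @ 2: {1,2,3,4}
'b' @ 3: {1,2,3,4,5,6,7,8}  (accept∈set)
'd' @ 4: {5,6,7,8}  (accept∈set)
after full input: {5,6,7,8}  (accept=7 in)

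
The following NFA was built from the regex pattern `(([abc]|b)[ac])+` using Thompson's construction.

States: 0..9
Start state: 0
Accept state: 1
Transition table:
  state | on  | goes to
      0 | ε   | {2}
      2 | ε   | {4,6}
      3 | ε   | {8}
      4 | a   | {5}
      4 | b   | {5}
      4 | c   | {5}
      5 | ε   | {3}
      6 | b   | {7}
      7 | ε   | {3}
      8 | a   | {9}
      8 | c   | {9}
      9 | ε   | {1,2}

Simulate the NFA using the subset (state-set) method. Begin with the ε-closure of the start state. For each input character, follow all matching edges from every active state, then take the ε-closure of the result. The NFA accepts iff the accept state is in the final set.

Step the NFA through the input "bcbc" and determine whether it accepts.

S₀ = ε-closure({0}) = {0,2,4,6}
'b' @ 1: {3,5,7,8}
'c' @ 2: {1,2,4,6,9}  [accepting]
'b' @ 3: {3,5,7,8}
'c' @ 4: {1,2,4,6,9}  [accepting]
final: {1,2,4,6,9}; accept 1 in set

Answer: ACCEPT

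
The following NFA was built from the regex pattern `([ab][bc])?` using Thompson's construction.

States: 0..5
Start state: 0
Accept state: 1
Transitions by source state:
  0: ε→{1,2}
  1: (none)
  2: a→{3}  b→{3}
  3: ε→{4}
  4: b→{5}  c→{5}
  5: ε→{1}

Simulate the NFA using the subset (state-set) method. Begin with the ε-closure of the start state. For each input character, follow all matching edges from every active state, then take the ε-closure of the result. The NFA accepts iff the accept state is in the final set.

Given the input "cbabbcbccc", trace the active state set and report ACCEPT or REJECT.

S₀ = ε-closure({0}) = {0,1,2}
'c' @ 1: {}  — dead — no transitions
rest 'babbcbccc' ignored (set empty)
after full input: {}  (accept=1 not in)

Answer: REJECT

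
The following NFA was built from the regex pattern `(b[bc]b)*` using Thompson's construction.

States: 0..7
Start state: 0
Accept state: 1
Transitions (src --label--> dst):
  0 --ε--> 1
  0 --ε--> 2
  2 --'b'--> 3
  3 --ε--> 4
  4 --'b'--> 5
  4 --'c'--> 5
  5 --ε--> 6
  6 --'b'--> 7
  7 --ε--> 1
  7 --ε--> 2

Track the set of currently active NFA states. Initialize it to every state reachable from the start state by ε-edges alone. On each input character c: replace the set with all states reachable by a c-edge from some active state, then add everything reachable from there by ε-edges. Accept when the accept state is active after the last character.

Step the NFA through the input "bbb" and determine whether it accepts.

initial (ε-close {0}): {0,1,2}
'b' @ 1: {3,4}
'b' @ 2: {5,6}
'b' @ 3: {1,2,7}  (accept∈set)
end set {1,2,7} — state 1 in

Answer: ACCEPT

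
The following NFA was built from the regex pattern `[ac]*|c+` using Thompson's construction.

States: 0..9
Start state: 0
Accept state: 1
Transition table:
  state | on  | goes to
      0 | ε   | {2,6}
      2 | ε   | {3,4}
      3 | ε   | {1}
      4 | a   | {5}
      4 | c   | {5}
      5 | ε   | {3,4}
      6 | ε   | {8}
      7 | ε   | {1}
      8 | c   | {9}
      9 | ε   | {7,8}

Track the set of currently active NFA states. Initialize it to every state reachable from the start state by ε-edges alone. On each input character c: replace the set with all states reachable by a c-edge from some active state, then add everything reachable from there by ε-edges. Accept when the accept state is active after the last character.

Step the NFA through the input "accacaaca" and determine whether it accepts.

Answer: ACCEPT

Trace:
start: ε-closure({0}) = {0,1,2,3,4,6,8}
'a' @ 1: {1,3,4,5}  [accepting]
'c' @ 2: {1,3,4,5}  [accepting]
'c' @ 3: {1,3,4,5}  [accepting]
'a' @ 4: {1,3,4,5}  [accepting]
'c' @ 5: {1,3,4,5}  [accepting]
'a' @ 6: {1,3,4,5}  [accepting]
'a' @ 7: {1,3,4,5}  [accepting]
'c' @ 8: {1,3,4,5}  [accepting]
'a' @ 9: {1,3,4,5}  [accepting]
final: {1,3,4,5}; accept 1 in set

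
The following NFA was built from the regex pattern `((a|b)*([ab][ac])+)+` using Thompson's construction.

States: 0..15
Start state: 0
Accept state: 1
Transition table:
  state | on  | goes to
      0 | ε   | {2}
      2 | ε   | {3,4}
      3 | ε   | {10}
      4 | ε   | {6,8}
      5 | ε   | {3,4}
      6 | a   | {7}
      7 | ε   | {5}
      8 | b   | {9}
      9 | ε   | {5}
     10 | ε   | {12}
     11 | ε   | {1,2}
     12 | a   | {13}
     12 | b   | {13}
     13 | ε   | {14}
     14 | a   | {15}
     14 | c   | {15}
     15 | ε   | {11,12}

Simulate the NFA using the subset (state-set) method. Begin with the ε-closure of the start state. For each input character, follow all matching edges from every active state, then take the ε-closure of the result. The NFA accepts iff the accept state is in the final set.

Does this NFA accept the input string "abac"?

Answer: ACCEPT

Trace:
start: ε-closure({0}) = {0,2,3,4,6,8,10,12}
'a' @ 1: {3,4,5,6,7,8,10,12,13,14}
'b' @ 2: {3,4,5,6,8,9,10,12,13,14}
'a' @ 3: {1,2,3,4,5,6,7,8,10,11,12,13,14,15}  [accepting]
'c' @ 4: {1,2,3,4,6,8,10,11,12,15}  [accepting]
final: {1,2,3,4,6,8,10,11,12,15}; accept 1 in set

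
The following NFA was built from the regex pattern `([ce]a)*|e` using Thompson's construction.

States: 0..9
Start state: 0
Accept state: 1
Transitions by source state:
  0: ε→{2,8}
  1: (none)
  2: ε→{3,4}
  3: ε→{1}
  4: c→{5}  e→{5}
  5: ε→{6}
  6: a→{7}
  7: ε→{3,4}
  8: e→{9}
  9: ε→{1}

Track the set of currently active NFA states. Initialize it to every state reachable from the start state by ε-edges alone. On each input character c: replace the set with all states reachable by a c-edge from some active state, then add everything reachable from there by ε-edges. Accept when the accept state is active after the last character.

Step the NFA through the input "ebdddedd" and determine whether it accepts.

start: ε-closure({0}) = {0,1,2,3,4,8}
'e' @ 1: {1,5,6,9}  [accepting]
'b' @ 2: {}  — dead — no transitions
rest 'dddedd' ignored (set empty)
final: {}; accept 1 not in set

Answer: REJECT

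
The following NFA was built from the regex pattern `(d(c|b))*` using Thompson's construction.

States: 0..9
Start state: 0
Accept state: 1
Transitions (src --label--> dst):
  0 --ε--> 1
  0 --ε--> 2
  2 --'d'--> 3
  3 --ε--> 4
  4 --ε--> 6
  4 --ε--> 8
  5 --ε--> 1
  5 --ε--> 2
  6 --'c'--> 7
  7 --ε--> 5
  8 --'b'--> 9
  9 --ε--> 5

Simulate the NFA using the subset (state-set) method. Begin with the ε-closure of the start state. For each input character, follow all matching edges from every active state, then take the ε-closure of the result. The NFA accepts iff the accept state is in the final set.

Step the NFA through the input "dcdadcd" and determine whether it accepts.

Answer: REJECT

Trace:
start: ε-closure({0}) = {0,1,2}
'd' @ 1: {3,4,6,8}
'c' @ 2: {1,2,5,7}  [accepting]
'd' @ 3: {3,4,6,8}
'a' @ 4: {}  — no active states
rest 'dcd' ignored (set empty)
after full input: {}  (accept=1 not in)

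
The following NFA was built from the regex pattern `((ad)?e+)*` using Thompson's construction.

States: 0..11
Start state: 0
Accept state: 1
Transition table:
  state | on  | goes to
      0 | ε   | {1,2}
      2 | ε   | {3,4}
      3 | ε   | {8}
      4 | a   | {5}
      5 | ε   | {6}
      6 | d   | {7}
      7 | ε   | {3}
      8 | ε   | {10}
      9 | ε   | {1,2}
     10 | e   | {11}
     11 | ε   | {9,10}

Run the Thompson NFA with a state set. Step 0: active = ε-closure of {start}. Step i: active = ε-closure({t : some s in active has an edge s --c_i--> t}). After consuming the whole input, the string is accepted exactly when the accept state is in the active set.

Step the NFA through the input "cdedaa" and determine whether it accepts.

S₀ = ε-closure({0}) = {0,1,2,3,4,8,10}
'c' @ 1: {}  — state set empty
rest 'dedaa' ignored (set empty)
final: {}; accept 1 not in set

Answer: REJECT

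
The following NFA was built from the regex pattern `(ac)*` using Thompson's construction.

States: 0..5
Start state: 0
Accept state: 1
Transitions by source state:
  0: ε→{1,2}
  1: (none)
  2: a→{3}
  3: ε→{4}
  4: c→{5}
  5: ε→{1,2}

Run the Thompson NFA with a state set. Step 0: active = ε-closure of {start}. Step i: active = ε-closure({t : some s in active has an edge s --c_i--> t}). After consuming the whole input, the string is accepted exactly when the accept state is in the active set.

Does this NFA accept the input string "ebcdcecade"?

Answer: REJECT

Trace:
start: ε-closure({0}) = {0,1,2}
'e' @ 1: {}  — no active states
rest 'bcdcecade' ignored (set empty)
end set {} — state 1 not in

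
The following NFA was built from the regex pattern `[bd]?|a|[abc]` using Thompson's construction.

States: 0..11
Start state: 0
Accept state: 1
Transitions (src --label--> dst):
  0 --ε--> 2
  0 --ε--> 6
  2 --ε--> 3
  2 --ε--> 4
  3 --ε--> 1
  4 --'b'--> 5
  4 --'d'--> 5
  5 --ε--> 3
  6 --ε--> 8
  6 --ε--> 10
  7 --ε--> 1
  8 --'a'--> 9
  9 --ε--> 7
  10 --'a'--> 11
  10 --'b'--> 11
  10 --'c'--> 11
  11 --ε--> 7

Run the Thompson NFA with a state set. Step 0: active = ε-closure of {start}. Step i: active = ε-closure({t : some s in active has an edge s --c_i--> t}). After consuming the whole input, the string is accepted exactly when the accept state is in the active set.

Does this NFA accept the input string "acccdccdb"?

initial (ε-close {0}): {0,1,2,3,4,6,8,10}
'a' @ 1: {1,7,9,11}  [accepting]
'c' @ 2: {}  — dead — no transitions
rest 'ccdccdb' ignored (set empty)
after full input: {}  (accept=1 not in)

Answer: REJECT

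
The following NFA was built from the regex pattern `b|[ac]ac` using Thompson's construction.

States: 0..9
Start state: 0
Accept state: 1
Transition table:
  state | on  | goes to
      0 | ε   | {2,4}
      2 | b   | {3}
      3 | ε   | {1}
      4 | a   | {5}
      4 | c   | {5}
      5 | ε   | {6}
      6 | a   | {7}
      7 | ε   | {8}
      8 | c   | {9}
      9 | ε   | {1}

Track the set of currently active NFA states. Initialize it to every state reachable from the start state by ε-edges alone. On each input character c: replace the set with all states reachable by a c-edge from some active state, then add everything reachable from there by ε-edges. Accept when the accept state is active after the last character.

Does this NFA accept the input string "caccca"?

Answer: REJECT

Steps:
start: ε-closure({0}) = {0,2,4}
'c' @ 1: {5,6}
'a' @ 2: {7,8}
'c' @ 3: {1,9}  (accept∈set)
'c' @ 4: {}  — state set empty
rest 'ca' ignored (set empty)
after full input: {}  (accept=1 not in)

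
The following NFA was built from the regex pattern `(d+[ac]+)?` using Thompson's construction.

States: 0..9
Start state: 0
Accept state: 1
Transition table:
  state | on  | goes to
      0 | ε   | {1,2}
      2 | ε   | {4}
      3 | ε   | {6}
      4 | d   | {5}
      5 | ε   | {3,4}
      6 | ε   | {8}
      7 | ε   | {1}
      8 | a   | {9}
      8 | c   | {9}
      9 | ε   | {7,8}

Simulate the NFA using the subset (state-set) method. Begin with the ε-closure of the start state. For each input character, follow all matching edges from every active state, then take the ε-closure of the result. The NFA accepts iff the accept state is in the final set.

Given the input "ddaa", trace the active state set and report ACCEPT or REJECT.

Answer: ACCEPT

Trace:
S₀ = ε-closure({0}) = {0,1,2,4}
'd' @ 1: {3,4,5,6,8}
'd' @ 2: {3,4,5,6,8}
'a' @ 3: {1,7,8,9}  ✓accept
'a' @ 4: {1,7,8,9}  ✓accept
final: {1,7,8,9}; accept 1 in set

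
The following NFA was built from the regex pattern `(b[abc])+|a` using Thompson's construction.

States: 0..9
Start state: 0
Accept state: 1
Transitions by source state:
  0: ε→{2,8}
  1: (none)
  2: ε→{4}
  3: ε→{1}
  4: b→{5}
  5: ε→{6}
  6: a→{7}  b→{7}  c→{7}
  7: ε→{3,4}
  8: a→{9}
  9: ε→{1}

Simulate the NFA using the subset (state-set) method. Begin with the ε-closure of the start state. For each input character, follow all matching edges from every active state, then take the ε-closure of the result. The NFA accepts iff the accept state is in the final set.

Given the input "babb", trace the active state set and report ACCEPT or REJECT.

S₀ = ε-closure({0}) = {0,2,4,8}
'b' @ 1: {5,6}
'a' @ 2: {1,3,4,7}  ✓accept
'b' @ 3: {5,6}
'b' @ 4: {1,3,4,7}  ✓accept
after full input: {1,3,4,7}  (accept=1 in)

Answer: ACCEPT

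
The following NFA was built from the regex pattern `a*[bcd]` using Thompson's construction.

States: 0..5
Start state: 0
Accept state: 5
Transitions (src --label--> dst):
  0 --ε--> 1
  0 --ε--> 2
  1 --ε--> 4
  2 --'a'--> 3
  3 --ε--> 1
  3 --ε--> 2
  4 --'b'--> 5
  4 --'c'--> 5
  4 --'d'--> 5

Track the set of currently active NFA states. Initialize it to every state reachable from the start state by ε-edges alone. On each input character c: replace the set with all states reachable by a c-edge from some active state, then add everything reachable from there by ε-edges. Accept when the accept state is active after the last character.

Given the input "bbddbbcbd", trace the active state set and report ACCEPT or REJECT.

Answer: REJECT

Derivation:
S₀ = ε-closure({0}) = {0,1,2,4}
'b' @ 1: {5}  [accepting]
'b' @ 2: {}  — state set empty
rest 'ddbbcbd' ignored (set empty)
after full input: {}  (accept=5 not in)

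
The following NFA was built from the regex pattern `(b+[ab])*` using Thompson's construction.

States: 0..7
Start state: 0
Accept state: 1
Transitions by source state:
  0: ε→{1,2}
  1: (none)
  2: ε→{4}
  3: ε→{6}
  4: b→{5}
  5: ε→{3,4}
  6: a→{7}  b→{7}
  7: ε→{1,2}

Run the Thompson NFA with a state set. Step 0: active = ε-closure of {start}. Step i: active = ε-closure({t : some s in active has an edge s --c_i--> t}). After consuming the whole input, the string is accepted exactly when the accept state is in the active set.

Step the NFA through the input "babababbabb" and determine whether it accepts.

start: ε-closure({0}) = {0,1,2,4}
'b' @ 1: {3,4,5,6}
'a' @ 2: {1,2,4,7}  (accept∈set)
'b' @ 3: {3,4,5,6}
'a' @ 4: {1,2,4,7}  (accept∈set)
'b' @ 5: {3,4,5,6}
'a' @ 6: {1,2,4,7}  (accept∈set)
'b' @ 7: {3,4,5,6}
'b' @ 8: {1,2,3,4,5,6,7}  (accept∈set)
'a' @ 9: {1,2,4,7}  (accept∈set)
'b' @ 10: {3,4,5,6}
'b' @ 11: {1,2,3,4,5,6,7}  (accept∈set)
final: {1,2,3,4,5,6,7}; accept 1 in set

Answer: ACCEPT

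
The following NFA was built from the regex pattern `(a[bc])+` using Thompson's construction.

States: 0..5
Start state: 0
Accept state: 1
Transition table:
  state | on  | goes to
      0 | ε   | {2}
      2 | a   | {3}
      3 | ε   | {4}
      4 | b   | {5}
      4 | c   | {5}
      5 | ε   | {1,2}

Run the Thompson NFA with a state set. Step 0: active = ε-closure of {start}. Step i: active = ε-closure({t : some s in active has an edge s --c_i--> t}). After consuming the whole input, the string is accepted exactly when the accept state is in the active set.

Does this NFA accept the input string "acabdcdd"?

Answer: REJECT

Steps:
S₀ = ε-closure({0}) = {0,2}
'a' @ 1: {3,4}
'c' @ 2: {1,2,5}  (accept∈set)
'a' @ 3: {3,4}
'b' @ 4: {1,2,5}  (accept∈set)
'd' @ 5: {}  — no active states
rest 'cdd' ignored (set empty)
after full input: {}  (accept=1 not in)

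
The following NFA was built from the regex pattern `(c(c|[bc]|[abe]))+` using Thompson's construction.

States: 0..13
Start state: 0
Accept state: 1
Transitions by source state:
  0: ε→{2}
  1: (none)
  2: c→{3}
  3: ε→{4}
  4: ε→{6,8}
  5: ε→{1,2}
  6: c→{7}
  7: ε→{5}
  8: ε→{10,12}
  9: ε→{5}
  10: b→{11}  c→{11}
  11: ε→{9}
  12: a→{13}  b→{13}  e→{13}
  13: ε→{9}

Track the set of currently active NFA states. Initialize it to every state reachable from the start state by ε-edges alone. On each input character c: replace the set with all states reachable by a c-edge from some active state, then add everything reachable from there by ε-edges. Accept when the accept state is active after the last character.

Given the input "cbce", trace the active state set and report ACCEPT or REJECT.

Answer: ACCEPT

Steps:
S₀ = ε-closure({0}) = {0,2}
'c' @ 1: {3,4,6,8,10,12}
'b' @ 2: {1,2,5,9,11,13}  ✓accept
'c' @ 3: {3,4,6,8,10,12}
'e' @ 4: {1,2,5,9,13}  ✓accept
end set {1,2,5,9,13} — state 1 in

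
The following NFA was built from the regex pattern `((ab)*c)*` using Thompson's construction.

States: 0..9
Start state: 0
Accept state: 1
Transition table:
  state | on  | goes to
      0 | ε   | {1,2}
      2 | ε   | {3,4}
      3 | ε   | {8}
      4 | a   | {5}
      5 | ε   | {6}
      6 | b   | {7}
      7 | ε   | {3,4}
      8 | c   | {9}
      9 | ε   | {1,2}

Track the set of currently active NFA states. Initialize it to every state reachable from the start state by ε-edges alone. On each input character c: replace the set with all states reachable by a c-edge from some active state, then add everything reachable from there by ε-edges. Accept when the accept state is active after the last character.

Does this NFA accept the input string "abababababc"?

Answer: ACCEPT

Steps:
initial (ε-close {0}): {0,1,2,3,4,8}
'a' @ 1: {5,6}
'b' @ 2: {3,4,7,8}
'a' @ 3: {5,6}
'b' @ 4: {3,4,7,8}
'a' @ 5: {5,6}
'b' @ 6: {3,4,7,8}
'a' @ 7: {5,6}
'b' @ 8: {3,4,7,8}
'a' @ 9: {5,6}
'b' @ 10: {3,4,7,8}
'c' @ 11: {1,2,3,4,8,9}  ✓accept
end set {1,2,3,4,8,9} — state 1 in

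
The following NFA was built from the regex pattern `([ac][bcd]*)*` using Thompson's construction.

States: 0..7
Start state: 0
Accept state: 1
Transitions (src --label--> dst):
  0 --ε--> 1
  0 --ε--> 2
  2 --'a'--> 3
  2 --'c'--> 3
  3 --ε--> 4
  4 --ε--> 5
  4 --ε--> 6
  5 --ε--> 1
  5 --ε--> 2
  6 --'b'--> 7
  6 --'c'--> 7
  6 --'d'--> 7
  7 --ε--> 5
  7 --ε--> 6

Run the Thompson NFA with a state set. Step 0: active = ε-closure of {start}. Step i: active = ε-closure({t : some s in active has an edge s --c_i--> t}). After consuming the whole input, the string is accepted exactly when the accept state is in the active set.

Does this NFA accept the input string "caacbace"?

Answer: REJECT

Steps:
initial (ε-close {0}): {0,1,2}
'c' @ 1: {1,2,3,4,5,6}  (accept∈set)
'a' @ 2: {1,2,3,4,5,6}  (accept∈set)
'a' @ 3: {1,2,3,4,5,6}  (accept∈set)
'c' @ 4: {1,2,3,4,5,6,7}  (accept∈set)
'b' @ 5: {1,2,5,6,7}  (accept∈set)
'a' @ 6: {1,2,3,4,5,6}  (accept∈set)
'c' @ 7: {1,2,3,4,5,6,7}  (accept∈set)
'e' @ 8: {}  — no active states
end set {} — state 1 not in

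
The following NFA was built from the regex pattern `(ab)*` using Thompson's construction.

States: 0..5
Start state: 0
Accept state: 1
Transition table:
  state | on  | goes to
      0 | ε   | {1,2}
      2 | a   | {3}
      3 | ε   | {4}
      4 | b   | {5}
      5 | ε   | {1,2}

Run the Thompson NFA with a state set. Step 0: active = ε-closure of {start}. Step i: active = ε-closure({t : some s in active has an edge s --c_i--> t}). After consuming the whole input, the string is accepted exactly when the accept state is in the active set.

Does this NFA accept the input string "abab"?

Answer: ACCEPT

Trace:
initial (ε-close {0}): {0,1,2}
'a' @ 1: {3,4}
'b' @ 2: {1,2,5}  ✓accept
'a' @ 3: {3,4}
'b' @ 4: {1,2,5}  ✓accept
end set {1,2,5} — state 1 in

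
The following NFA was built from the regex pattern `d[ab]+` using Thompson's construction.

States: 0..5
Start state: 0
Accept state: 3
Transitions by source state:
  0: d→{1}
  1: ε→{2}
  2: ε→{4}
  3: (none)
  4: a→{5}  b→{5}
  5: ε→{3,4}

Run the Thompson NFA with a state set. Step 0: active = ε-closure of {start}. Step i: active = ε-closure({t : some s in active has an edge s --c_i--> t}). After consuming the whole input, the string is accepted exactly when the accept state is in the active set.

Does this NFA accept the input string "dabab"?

Answer: ACCEPT

Trace:
S₀ = ε-closure({0}) = {0}
'd' @ 1: {1,2,4}
'a' @ 2: {3,4,5}  ✓accept
'b' @ 3: {3,4,5}  ✓accept
'a' @ 4: {3,4,5}  ✓accept
'b' @ 5: {3,4,5}  ✓accept
after full input: {3,4,5}  (accept=3 in)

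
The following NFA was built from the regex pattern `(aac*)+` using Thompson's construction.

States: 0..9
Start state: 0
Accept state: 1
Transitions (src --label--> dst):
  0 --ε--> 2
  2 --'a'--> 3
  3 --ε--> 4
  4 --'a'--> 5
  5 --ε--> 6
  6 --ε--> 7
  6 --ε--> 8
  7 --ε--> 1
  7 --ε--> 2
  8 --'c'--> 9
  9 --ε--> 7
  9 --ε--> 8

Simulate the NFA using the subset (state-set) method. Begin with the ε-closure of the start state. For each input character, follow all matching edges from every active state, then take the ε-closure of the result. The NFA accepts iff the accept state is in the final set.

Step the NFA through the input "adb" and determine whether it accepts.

start: ε-closure({0}) = {0,2}
'a' @ 1: {3,4}
'd' @ 2: {}  — no active states
rest 'b' ignored (set empty)
after full input: {}  (accept=1 not in)

Answer: REJECT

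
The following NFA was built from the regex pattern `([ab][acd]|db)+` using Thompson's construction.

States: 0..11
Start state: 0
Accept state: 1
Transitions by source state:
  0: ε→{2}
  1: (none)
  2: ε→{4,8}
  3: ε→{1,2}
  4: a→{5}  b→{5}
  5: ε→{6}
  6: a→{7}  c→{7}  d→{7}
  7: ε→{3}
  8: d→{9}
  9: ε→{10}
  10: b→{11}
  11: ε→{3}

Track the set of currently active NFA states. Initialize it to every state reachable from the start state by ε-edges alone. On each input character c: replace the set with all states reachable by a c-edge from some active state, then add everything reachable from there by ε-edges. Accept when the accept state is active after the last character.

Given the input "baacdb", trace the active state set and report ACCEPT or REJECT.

initial (ε-close {0}): {0,2,4,8}
'b' @ 1: {5,6}
'a' @ 2: {1,2,3,4,7,8}  [accepting]
'a' @ 3: {5,6}
'c' @ 4: {1,2,3,4,7,8}  [accepting]
'd' @ 5: {9,10}
'b' @ 6: {1,2,3,4,8,11}  [accepting]
after full input: {1,2,3,4,8,11}  (accept=1 in)

Answer: ACCEPT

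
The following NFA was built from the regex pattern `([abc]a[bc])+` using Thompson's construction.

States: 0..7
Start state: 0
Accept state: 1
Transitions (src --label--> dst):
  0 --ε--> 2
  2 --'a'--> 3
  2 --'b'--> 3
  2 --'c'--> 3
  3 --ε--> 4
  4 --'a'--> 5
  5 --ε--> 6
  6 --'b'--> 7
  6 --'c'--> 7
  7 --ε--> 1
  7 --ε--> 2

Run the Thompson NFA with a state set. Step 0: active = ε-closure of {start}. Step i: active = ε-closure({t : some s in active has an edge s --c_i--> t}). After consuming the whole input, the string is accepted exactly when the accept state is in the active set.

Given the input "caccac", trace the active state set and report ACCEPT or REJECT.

S₀ = ε-closure({0}) = {0,2}
'c' @ 1: {3,4}
'a' @ 2: {5,6}
'c' @ 3: {1,2,7}  (accept∈set)
'c' @ 4: {3,4}
'a' @ 5: {5,6}
'c' @ 6: {1,2,7}  (accept∈set)
after full input: {1,2,7}  (accept=1 in)

Answer: ACCEPT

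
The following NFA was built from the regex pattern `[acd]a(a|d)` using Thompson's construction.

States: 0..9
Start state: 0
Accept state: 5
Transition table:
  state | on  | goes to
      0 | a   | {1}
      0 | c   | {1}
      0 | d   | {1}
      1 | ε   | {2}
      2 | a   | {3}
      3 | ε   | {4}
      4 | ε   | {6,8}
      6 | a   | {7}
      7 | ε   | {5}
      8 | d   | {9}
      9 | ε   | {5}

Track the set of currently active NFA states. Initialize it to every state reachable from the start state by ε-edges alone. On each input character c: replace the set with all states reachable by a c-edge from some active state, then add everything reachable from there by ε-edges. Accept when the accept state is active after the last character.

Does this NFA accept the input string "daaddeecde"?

Answer: REJECT

Trace:
initial (ε-close {0}): {0}
'd' @ 1: {1,2}
'a' @ 2: {3,4,6,8}
'a' @ 3: {5,7}  (accept∈set)
'd' @ 4: {}  — state set empty
rest 'deecde' ignored (set empty)
final: {}; accept 5 not in set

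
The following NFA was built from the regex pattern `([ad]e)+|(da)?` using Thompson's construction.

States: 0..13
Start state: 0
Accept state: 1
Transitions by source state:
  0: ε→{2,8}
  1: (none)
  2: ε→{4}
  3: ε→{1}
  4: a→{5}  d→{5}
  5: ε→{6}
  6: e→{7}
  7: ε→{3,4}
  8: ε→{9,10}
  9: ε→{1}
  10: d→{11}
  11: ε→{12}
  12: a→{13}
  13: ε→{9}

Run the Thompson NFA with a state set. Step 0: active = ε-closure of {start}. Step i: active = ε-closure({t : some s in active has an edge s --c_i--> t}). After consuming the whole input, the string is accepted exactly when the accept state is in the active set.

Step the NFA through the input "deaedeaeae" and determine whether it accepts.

S₀ = ε-closure({0}) = {0,1,2,4,8,9,10}
'd' @ 1: {5,6,11,12}
'e' @ 2: {1,3,4,7}  (accept∈set)
'a' @ 3: {5,6}
'e' @ 4: {1,3,4,7}  (accept∈set)
'd' @ 5: {5,6}
'e' @ 6: {1,3,4,7}  (accept∈set)
'a' @ 7: {5,6}
'e' @ 8: {1,3,4,7}  (accept∈set)
'a' @ 9: {5,6}
'e' @ 10: {1,3,4,7}  (accept∈set)
end set {1,3,4,7} — state 1 in

Answer: ACCEPT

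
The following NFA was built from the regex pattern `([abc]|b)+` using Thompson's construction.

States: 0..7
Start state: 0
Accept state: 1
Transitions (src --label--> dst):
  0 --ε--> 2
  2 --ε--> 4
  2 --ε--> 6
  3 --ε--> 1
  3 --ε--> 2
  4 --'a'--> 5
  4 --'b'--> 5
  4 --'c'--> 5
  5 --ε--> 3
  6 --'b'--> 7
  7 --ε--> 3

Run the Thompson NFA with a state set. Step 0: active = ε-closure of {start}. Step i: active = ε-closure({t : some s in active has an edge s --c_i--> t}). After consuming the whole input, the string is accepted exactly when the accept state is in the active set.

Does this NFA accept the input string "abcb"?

S₀ = ε-closure({0}) = {0,2,4,6}
'a' @ 1: {1,2,3,4,5,6}  ✓accept
'b' @ 2: {1,2,3,4,5,6,7}  ✓accept
'c' @ 3: {1,2,3,4,5,6}  ✓accept
'b' @ 4: {1,2,3,4,5,6,7}  ✓accept
end set {1,2,3,4,5,6,7} — state 1 in

Answer: ACCEPT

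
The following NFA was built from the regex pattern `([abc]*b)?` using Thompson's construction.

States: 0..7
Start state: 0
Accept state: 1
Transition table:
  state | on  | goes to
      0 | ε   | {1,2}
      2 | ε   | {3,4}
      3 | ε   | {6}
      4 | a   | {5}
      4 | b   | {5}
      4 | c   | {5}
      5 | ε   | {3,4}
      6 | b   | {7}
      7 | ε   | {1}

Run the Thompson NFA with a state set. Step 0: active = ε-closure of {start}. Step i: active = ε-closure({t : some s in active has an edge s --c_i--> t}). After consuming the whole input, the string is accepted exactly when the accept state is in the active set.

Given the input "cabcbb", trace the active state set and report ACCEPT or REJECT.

S₀ = ε-closure({0}) = {0,1,2,3,4,6}
'c' @ 1: {3,4,5,6}
'a' @ 2: {3,4,5,6}
'b' @ 3: {1,3,4,5,6,7}  (accept∈set)
'c' @ 4: {3,4,5,6}
'b' @ 5: {1,3,4,5,6,7}  (accept∈set)
'b' @ 6: {1,3,4,5,6,7}  (accept∈set)
after full input: {1,3,4,5,6,7}  (accept=1 in)

Answer: ACCEPT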